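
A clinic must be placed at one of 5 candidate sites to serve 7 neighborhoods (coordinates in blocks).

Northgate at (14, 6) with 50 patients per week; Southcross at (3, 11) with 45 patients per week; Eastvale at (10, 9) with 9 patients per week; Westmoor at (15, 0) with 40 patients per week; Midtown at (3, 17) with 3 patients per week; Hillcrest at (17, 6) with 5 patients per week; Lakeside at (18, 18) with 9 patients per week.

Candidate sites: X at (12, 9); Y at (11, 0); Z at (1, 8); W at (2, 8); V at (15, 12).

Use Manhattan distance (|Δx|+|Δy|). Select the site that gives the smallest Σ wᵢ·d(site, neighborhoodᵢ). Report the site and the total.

Total weighted distance at each candidate:
  X (12, 9): total = 1469
  Y (11, 0): total = 1915
  Z (1, 8): total = 2311
  W (2, 8): total = 2150
  V (15, 12): total = 1659
Minimum is at X with total 1469 blocks.

X, total 1469 blocks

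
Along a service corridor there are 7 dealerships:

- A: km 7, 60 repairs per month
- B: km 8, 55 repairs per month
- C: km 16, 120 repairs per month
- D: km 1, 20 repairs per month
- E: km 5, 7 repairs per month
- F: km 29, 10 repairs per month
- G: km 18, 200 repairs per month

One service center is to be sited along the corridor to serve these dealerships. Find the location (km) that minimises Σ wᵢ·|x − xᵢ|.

For a sum of weighted absolute distances on a line, the optimum is the weighted median (not the mean). Total weight W = 472; half-weight = 236.
Sort by position and accumulate weight:
  km 1 (D, w=20) → cum 20
  km 5 (E, w=7) → cum 27
  km 7 (A, w=60) → cum 87
  km 8 (B, w=55) → cum 142
  km 16 (C, w=120) → cum 262  ≥ 236 → median here
  km 18 (G, w=200) → cum 462
  km 29 (F, w=10) → cum 472
Optimal location: km 16.

x = 16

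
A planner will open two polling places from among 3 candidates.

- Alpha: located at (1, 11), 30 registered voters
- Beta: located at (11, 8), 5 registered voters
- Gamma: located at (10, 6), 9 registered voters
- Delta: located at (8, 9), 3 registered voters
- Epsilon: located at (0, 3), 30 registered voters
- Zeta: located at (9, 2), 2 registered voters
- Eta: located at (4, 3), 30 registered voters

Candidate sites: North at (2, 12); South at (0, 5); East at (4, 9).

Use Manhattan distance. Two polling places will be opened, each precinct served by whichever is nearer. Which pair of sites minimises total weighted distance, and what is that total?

{North, South}, total 515

Evaluate every pair (each demand assigned to the nearer of the two):
  {North, South}: total = 515
  {South, East}: total = 547
  {North, East}: total = 697
Best pair: {North, South} with total 515.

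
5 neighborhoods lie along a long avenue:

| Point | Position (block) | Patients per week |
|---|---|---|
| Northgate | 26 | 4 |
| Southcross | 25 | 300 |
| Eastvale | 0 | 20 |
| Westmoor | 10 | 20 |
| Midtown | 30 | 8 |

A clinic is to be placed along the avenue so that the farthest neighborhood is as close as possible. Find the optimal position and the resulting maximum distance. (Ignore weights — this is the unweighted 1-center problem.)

The 1-center on a line is the midpoint of the two extreme points: leftmost at 0, rightmost at 30.
Optimal location = (0 + 30)/2 = 15; maximum distance = (30 − 0)/2 = 15.

location 15, max distance 15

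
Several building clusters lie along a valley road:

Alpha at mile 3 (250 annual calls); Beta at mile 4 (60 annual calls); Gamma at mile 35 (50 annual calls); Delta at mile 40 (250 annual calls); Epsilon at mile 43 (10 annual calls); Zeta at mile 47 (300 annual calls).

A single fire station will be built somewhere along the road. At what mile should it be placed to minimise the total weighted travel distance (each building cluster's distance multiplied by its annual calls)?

For a sum of weighted absolute distances on a line, the optimum is the weighted median (not the mean). Total weight W = 920; half-weight = 460.
Sort by position and accumulate weight:
  mile 3 (Alpha, w=250) → cum 250
  mile 4 (Beta, w=60) → cum 310
  mile 35 (Gamma, w=50) → cum 360
  mile 40 (Delta, w=250) → cum 610  ≥ 460 → median here
  mile 43 (Epsilon, w=10) → cum 620
  mile 47 (Zeta, w=300) → cum 920
Optimal location: mile 40.

x = 40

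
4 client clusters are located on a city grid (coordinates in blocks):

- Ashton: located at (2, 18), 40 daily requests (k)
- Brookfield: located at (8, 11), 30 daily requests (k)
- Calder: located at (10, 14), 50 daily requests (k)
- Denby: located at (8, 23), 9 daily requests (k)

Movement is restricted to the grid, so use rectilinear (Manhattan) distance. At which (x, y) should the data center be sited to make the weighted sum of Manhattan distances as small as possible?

(8, 14)

Manhattan distance separates: Σwᵢ(|x−xᵢ|+|y−yᵢ|) = Σwᵢ|x−xᵢ| + Σwᵢ|y−yᵢ|, so x and y are optimised independently as 1-D weighted medians.
Total weight W = 129; half = 64.5.
x-coordinate, sorted with cumulative weight:
  x=2 (Ashton, w=40) cum 40
  x=8 (Brookfield, w=30) cum 70  ← median
  x=8 (Denby, w=9) cum 79
  x=10 (Calder, w=50) cum 129
⇒ x* = 8
y-coordinate, sorted with cumulative weight:
  y=11 (Brookfield, w=30) cum 30
  y=14 (Calder, w=50) cum 80  ← median
  y=18 (Ashton, w=40) cum 120
  y=23 (Denby, w=9) cum 129
⇒ y* = 14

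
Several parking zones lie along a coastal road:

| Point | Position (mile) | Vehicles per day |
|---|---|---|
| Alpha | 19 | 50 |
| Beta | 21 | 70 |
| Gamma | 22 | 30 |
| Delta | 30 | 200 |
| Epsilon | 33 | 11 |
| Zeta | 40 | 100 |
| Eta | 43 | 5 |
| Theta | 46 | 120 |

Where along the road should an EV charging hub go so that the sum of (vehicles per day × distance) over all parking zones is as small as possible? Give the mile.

x = 30

For a sum of weighted absolute distances on a line, the optimum is the weighted median (not the mean). Total weight W = 586; half-weight = 293.
Sort by position and accumulate weight:
  mile 19 (Alpha, w=50) → cum 50
  mile 21 (Beta, w=70) → cum 120
  mile 22 (Gamma, w=30) → cum 150
  mile 30 (Delta, w=200) → cum 350  ≥ 293 → median here
  mile 33 (Epsilon, w=11) → cum 361
  mile 40 (Zeta, w=100) → cum 461
  mile 43 (Eta, w=5) → cum 466
  mile 46 (Theta, w=120) → cum 586
Optimal location: mile 30.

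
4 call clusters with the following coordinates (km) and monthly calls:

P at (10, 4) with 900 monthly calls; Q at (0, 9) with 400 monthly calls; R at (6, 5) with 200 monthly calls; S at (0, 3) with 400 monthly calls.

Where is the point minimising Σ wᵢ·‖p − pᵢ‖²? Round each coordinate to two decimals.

The minimiser of Σwᵢ‖p−pᵢ‖² is the weighted centroid p* = (Σwᵢpᵢ)/(Σwᵢ).
Σwᵢ = 1900.
Σwᵢxᵢ = 900·10 + 400·0 + 200·6 + 400·0 = 10200.
Σwᵢyᵢ = 900·4 + 400·9 + 200·5 + 400·3 = 9400.
x* = 10200/1900 = 5.37, y* = 9400/1900 = 4.95.

(5.37, 4.95)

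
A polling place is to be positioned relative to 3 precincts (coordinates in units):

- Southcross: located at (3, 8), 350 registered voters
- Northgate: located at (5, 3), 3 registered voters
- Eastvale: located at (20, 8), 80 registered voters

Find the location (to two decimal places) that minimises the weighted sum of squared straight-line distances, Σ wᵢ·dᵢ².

The minimiser of Σwᵢ‖p−pᵢ‖² is the weighted centroid p* = (Σwᵢpᵢ)/(Σwᵢ).
Σwᵢ = 433.
Σwᵢxᵢ = 350·3 + 3·5 + 80·20 = 2665.
Σwᵢyᵢ = 350·8 + 3·3 + 80·8 = 3449.
x* = 2665/433 = 6.15, y* = 3449/433 = 7.97.

(6.15, 7.97)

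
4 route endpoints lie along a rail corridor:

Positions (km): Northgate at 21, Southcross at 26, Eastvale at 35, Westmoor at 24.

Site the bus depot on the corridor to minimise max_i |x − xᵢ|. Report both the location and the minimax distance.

location 28, max distance 7

The 1-center on a line is the midpoint of the two extreme points: leftmost at 21, rightmost at 35.
Optimal location = (21 + 35)/2 = 28; maximum distance = (35 − 21)/2 = 7.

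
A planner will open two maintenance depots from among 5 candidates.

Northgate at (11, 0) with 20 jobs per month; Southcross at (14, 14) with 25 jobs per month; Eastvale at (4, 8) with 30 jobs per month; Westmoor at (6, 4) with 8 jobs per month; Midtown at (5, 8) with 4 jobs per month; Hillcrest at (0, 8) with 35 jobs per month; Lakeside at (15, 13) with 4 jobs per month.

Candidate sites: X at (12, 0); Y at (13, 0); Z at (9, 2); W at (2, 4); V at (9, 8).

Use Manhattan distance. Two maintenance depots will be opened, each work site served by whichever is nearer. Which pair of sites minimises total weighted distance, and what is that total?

{X, V}, total 876

Evaluate every pair (each demand assigned to the nearer of the two):
  {X, V}: total = 876
  {Y, V}: total = 896
  {Z, V}: total = 920
  {Y, W}: total = 925
  {W, V}: total = 927
  {X, W}: total = 934
  {Z, W}: total = 1023
  {Y, Z}: total = 1410
  {X, Z}: total = 1419
  {X, Y}: total = 1775
Best pair: {X, V} with total 876.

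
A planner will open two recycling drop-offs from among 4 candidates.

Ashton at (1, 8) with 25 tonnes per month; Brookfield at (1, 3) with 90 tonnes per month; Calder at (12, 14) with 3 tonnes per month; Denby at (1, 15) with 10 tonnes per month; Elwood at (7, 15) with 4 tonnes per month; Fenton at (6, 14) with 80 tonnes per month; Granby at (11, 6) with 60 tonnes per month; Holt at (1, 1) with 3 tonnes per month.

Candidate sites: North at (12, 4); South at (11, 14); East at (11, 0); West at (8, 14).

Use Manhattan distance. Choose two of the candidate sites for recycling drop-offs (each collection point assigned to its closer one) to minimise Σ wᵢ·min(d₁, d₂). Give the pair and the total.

{North, West}, total 1887

Evaluate every pair (each demand assigned to the nearer of the two):
  {North, West}: total = 1887
  {East, West}: total = 2148
  {North, South}: total = 2210
  {South, East}: total = 2496
  {South, West}: total = 2736
  {North, East}: total = 3262
Best pair: {North, West} with total 1887.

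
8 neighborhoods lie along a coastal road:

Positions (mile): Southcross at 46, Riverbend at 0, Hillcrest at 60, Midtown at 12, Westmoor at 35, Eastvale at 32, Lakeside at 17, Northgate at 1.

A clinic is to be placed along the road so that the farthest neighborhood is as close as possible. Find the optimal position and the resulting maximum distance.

location 30, max distance 30

The 1-center on a line is the midpoint of the two extreme points: leftmost at 0, rightmost at 60.
Optimal location = (0 + 60)/2 = 30; maximum distance = (60 − 0)/2 = 30.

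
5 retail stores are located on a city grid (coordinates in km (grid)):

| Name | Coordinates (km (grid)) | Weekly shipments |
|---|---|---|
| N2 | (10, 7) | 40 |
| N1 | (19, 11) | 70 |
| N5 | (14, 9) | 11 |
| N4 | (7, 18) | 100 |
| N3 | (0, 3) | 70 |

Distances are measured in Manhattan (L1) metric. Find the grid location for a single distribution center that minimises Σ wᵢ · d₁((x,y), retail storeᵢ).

Manhattan distance separates: Σwᵢ(|x−xᵢ|+|y−yᵢ|) = Σwᵢ|x−xᵢ| + Σwᵢ|y−yᵢ|, so x and y are optimised independently as 1-D weighted medians.
Total weight W = 291; half = 145.5.
x-coordinate, sorted with cumulative weight:
  x=0 (N3, w=70) cum 70
  x=7 (N4, w=100) cum 170  ← median
  x=10 (N2, w=40) cum 210
  x=14 (N5, w=11) cum 221
  x=19 (N1, w=70) cum 291
⇒ x* = 7
y-coordinate, sorted with cumulative weight:
  y=3 (N3, w=70) cum 70
  y=7 (N2, w=40) cum 110
  y=9 (N5, w=11) cum 121
  y=11 (N1, w=70) cum 191  ← median
  y=18 (N4, w=100) cum 291
⇒ y* = 11

(7, 11)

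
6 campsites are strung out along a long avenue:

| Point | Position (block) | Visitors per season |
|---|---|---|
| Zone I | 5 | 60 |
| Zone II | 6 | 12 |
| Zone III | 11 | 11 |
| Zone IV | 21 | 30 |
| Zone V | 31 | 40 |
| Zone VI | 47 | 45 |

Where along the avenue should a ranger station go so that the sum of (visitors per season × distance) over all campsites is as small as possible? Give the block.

x = 21

For a sum of weighted absolute distances on a line, the optimum is the weighted median (not the mean). Total weight W = 198; half-weight = 99.
Sort by position and accumulate weight:
  block 5 (Zone I, w=60) → cum 60
  block 6 (Zone II, w=12) → cum 72
  block 11 (Zone III, w=11) → cum 83
  block 21 (Zone IV, w=30) → cum 113  ≥ 99 → median here
  block 31 (Zone V, w=40) → cum 153
  block 47 (Zone VI, w=45) → cum 198
Optimal location: block 21.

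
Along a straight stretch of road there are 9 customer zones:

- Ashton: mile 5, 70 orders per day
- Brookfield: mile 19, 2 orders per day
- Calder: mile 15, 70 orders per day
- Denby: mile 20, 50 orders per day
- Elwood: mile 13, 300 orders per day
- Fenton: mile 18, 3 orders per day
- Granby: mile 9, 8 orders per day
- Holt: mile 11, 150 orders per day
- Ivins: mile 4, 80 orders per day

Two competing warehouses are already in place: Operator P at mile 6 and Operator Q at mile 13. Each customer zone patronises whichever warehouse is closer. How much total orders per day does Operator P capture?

The indifferent point is the midpoint (6+13)/2 = 9.5; customer zones left of it (closer to Operator P at 6) go to Operator P, those right go to Operator Q.
  Ivins at 4 (w=80) → Operator P
  Ashton at 5 (w=70) → Operator P
  Granby at 9 (w=8) → Operator P
  Holt at 11 (w=150) → Operator Q
  Elwood at 13 (w=300) → Operator Q
  Calder at 15 (w=70) → Operator Q
  Fenton at 18 (w=3) → Operator Q
  Brookfield at 19 (w=2) → Operator Q
  Denby at 20 (w=50) → Operator Q
Operator P captures 158; Operator Q captures 575.

158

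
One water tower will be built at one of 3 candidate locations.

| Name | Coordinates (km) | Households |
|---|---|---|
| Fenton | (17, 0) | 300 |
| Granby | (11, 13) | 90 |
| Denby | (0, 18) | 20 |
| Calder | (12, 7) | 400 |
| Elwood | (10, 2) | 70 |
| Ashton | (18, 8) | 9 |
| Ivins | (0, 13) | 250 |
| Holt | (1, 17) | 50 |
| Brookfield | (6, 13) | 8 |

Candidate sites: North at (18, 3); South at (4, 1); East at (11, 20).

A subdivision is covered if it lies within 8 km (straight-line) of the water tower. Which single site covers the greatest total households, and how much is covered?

Coverage radius r = 8 km; a point is covered iff (Δx)²+(Δy)² ≤ 8² = 64.
  North (18, 3): covers {Fenton, Calder, Ashton} → 709
  South (4, 1): covers {Elwood} → 70
  East (11, 20): covers {Granby} → 90
Maximum coverage at North: 709 households.

North, covering 709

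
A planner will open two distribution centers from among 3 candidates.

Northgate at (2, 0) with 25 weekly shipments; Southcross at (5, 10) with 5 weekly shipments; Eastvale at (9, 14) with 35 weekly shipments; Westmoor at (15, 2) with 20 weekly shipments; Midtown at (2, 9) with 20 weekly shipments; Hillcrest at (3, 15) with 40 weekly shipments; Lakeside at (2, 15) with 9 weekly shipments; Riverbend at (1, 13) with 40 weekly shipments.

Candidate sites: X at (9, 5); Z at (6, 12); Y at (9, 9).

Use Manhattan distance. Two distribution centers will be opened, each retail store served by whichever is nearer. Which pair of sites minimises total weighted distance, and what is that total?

Evaluate every pair (each demand assigned to the nearer of the two):
  {X, Z}: total = 1353
  {Z, Y}: total = 1533
  {X, Y}: total = 1897
Best pair: {X, Z} with total 1353.

{X, Z}, total 1353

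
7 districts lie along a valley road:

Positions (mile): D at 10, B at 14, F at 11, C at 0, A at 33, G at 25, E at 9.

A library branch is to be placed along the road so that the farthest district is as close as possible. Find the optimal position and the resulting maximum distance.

location 16.5, max distance 16.5

The 1-center on a line is the midpoint of the two extreme points: leftmost at 0, rightmost at 33.
Optimal location = (0 + 33)/2 = 16.5; maximum distance = (33 − 0)/2 = 16.5.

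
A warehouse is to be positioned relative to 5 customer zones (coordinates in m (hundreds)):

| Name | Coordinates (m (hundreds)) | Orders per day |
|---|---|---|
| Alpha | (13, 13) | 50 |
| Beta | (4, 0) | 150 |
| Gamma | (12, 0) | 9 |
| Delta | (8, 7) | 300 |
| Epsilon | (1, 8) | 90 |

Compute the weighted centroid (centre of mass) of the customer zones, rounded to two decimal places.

The minimiser of Σwᵢ‖p−pᵢ‖² is the weighted centroid p* = (Σwᵢpᵢ)/(Σwᵢ).
Σwᵢ = 599.
Σwᵢxᵢ = 50·13 + 150·4 + 9·12 + 300·8 + 90·1 = 3848.
Σwᵢyᵢ = 50·13 + 150·0 + 9·0 + 300·7 + 90·8 = 3470.
x* = 3848/599 = 6.42, y* = 3470/599 = 5.79.

(6.42, 5.79)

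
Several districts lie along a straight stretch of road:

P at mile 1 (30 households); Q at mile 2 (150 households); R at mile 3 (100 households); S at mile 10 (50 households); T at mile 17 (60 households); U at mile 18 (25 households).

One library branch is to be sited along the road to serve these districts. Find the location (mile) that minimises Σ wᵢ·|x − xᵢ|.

x = 3

For a sum of weighted absolute distances on a line, the optimum is the weighted median (not the mean). Total weight W = 415; half-weight = 207.5.
Sort by position and accumulate weight:
  mile 1 (P, w=30) → cum 30
  mile 2 (Q, w=150) → cum 180
  mile 3 (R, w=100) → cum 280  ≥ 207.5 → median here
  mile 10 (S, w=50) → cum 330
  mile 17 (T, w=60) → cum 390
  mile 18 (U, w=25) → cum 415
Optimal location: mile 3.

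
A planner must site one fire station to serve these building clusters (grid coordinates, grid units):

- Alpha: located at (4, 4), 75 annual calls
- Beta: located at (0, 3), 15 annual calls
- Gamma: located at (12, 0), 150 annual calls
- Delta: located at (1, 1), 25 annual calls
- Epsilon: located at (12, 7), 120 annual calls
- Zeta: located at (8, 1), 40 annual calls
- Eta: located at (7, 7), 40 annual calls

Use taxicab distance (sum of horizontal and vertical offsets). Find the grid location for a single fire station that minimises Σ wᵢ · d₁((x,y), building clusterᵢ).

(12, 4)

Manhattan distance separates: Σwᵢ(|x−xᵢ|+|y−yᵢ|) = Σwᵢ|x−xᵢ| + Σwᵢ|y−yᵢ|, so x and y are optimised independently as 1-D weighted medians.
Total weight W = 465; half = 232.5.
x-coordinate, sorted with cumulative weight:
  x=0 (Beta, w=15) cum 15
  x=1 (Delta, w=25) cum 40
  x=4 (Alpha, w=75) cum 115
  x=7 (Eta, w=40) cum 155
  x=8 (Zeta, w=40) cum 195
  x=12 (Gamma, w=150) cum 345  ← median
  x=12 (Epsilon, w=120) cum 465
⇒ x* = 12
y-coordinate, sorted with cumulative weight:
  y=0 (Gamma, w=150) cum 150
  y=1 (Delta, w=25) cum 175
  y=1 (Zeta, w=40) cum 215
  y=3 (Beta, w=15) cum 230
  y=4 (Alpha, w=75) cum 305  ← median
  y=7 (Epsilon, w=120) cum 425
  y=7 (Eta, w=40) cum 465
⇒ y* = 4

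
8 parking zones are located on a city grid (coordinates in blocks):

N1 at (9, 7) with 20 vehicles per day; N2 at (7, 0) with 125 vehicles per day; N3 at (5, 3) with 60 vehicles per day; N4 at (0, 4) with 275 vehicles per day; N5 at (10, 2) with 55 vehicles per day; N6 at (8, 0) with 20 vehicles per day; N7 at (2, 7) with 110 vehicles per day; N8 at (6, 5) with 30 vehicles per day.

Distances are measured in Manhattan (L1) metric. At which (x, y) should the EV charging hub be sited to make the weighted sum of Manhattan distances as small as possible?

(2, 4)

Manhattan distance separates: Σwᵢ(|x−xᵢ|+|y−yᵢ|) = Σwᵢ|x−xᵢ| + Σwᵢ|y−yᵢ|, so x and y are optimised independently as 1-D weighted medians.
Total weight W = 695; half = 347.5.
x-coordinate, sorted with cumulative weight:
  x=0 (N4, w=275) cum 275
  x=2 (N7, w=110) cum 385  ← median
  x=5 (N3, w=60) cum 445
  x=6 (N8, w=30) cum 475
  x=7 (N2, w=125) cum 600
  x=8 (N6, w=20) cum 620
  x=9 (N1, w=20) cum 640
  x=10 (N5, w=55) cum 695
⇒ x* = 2
y-coordinate, sorted with cumulative weight:
  y=0 (N2, w=125) cum 125
  y=0 (N6, w=20) cum 145
  y=2 (N5, w=55) cum 200
  y=3 (N3, w=60) cum 260
  y=4 (N4, w=275) cum 535  ← median
  y=5 (N8, w=30) cum 565
  y=7 (N1, w=20) cum 585
  y=7 (N7, w=110) cum 695
⇒ y* = 4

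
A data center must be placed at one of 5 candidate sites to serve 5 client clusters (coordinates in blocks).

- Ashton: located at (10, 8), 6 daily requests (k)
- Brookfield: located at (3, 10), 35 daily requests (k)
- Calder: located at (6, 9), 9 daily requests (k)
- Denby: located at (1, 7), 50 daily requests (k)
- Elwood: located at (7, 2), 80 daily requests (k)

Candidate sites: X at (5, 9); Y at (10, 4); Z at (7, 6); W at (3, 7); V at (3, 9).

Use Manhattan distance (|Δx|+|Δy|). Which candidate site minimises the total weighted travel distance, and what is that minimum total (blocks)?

Z, total 1016 blocks

Total weighted distance at each candidate:
  X (5, 9): total = 1170
  Y (10, 4): total = 1560
  Z (7, 6): total = 1016
  W (3, 7): total = 1018
  V (3, 9): total = 1190
Minimum is at Z with total 1016 blocks.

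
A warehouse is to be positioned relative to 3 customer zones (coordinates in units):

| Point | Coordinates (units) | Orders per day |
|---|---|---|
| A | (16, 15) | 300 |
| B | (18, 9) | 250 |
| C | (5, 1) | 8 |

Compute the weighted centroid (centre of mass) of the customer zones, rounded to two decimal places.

The minimiser of Σwᵢ‖p−pᵢ‖² is the weighted centroid p* = (Σwᵢpᵢ)/(Σwᵢ).
Σwᵢ = 558.
Σwᵢxᵢ = 300·16 + 250·18 + 8·5 = 9340.
Σwᵢyᵢ = 300·15 + 250·9 + 8·1 = 6758.
x* = 9340/558 = 16.74, y* = 6758/558 = 12.11.

(16.74, 12.11)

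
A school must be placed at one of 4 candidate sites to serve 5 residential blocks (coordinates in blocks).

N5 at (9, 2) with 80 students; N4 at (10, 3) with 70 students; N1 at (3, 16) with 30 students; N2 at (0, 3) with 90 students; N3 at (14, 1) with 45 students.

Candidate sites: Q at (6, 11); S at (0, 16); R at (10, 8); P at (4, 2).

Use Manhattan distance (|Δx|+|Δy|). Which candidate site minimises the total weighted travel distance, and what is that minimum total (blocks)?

Total weighted distance at each candidate:
  Q (6, 11): total = 4110
  S (0, 16): total = 6015
  R (10, 8): total = 3205
  P (4, 2): total = 2285
Minimum is at P with total 2285 blocks.

P, total 2285 blocks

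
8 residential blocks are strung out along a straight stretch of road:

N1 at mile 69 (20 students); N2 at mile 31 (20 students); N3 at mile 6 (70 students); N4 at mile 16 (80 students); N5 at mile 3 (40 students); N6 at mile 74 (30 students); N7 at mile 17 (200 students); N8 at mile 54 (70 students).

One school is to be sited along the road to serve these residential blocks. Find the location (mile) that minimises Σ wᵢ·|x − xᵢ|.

x = 17

For a sum of weighted absolute distances on a line, the optimum is the weighted median (not the mean). Total weight W = 530; half-weight = 265.
Sort by position and accumulate weight:
  mile 3 (N5, w=40) → cum 40
  mile 6 (N3, w=70) → cum 110
  mile 16 (N4, w=80) → cum 190
  mile 17 (N7, w=200) → cum 390  ≥ 265 → median here
  mile 31 (N2, w=20) → cum 410
  mile 54 (N8, w=70) → cum 480
  mile 69 (N1, w=20) → cum 500
  mile 74 (N6, w=30) → cum 530
Optimal location: mile 17.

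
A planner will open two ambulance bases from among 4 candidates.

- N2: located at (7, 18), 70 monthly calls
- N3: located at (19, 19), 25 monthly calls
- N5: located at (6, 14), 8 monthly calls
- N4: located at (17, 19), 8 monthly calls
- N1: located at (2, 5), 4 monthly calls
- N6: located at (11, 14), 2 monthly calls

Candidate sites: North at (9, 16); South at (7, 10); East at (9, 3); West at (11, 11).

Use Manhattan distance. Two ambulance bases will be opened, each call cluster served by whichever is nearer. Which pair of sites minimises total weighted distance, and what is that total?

{North, East}, total 777

Evaluate every pair (each demand assigned to the nearer of the two):
  {North, East}: total = 777
  {North, South}: total = 781
  {North, West}: total = 799
  {South, West}: total = 1158
  {South, East}: total = 1329
  {East, West}: total = 1388
Best pair: {North, East} with total 777.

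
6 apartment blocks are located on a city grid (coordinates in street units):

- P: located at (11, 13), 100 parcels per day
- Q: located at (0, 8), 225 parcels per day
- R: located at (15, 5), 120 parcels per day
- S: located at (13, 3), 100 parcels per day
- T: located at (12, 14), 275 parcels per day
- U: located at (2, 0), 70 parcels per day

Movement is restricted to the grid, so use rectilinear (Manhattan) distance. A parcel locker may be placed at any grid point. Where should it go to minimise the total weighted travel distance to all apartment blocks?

Manhattan distance separates: Σwᵢ(|x−xᵢ|+|y−yᵢ|) = Σwᵢ|x−xᵢ| + Σwᵢ|y−yᵢ|, so x and y are optimised independently as 1-D weighted medians.
Total weight W = 890; half = 445.
x-coordinate, sorted with cumulative weight:
  x=0 (Q, w=225) cum 225
  x=2 (U, w=70) cum 295
  x=11 (P, w=100) cum 395
  x=12 (T, w=275) cum 670  ← median
  x=13 (S, w=100) cum 770
  x=15 (R, w=120) cum 890
⇒ x* = 12
y-coordinate, sorted with cumulative weight:
  y=0 (U, w=70) cum 70
  y=3 (S, w=100) cum 170
  y=5 (R, w=120) cum 290
  y=8 (Q, w=225) cum 515  ← median
  y=13 (P, w=100) cum 615
  y=14 (T, w=275) cum 890
⇒ y* = 8

(12, 8)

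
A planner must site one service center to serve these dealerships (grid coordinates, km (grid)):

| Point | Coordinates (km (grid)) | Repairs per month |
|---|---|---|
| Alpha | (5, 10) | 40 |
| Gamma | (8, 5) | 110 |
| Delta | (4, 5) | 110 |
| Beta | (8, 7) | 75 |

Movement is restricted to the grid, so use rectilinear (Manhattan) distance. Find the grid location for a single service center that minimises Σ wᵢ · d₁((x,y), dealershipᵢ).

Manhattan distance separates: Σwᵢ(|x−xᵢ|+|y−yᵢ|) = Σwᵢ|x−xᵢ| + Σwᵢ|y−yᵢ|, so x and y are optimised independently as 1-D weighted medians.
Total weight W = 335; half = 167.5.
x-coordinate, sorted with cumulative weight:
  x=4 (Delta, w=110) cum 110
  x=5 (Alpha, w=40) cum 150
  x=8 (Gamma, w=110) cum 260  ← median
  x=8 (Beta, w=75) cum 335
⇒ x* = 8
y-coordinate, sorted with cumulative weight:
  y=5 (Gamma, w=110) cum 110
  y=5 (Delta, w=110) cum 220  ← median
  y=7 (Beta, w=75) cum 295
  y=10 (Alpha, w=40) cum 335
⇒ y* = 5

(8, 5)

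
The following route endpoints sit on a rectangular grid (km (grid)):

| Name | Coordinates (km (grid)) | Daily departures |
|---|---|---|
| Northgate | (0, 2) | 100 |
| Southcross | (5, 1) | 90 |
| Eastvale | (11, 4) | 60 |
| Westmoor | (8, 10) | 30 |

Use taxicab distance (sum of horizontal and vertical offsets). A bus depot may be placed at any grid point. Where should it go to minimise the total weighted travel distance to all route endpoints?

Manhattan distance separates: Σwᵢ(|x−xᵢ|+|y−yᵢ|) = Σwᵢ|x−xᵢ| + Σwᵢ|y−yᵢ|, so x and y are optimised independently as 1-D weighted medians.
Total weight W = 280; half = 140.
x-coordinate, sorted with cumulative weight:
  x=0 (Northgate, w=100) cum 100
  x=5 (Southcross, w=90) cum 190  ← median
  x=8 (Westmoor, w=30) cum 220
  x=11 (Eastvale, w=60) cum 280
⇒ x* = 5
y-coordinate, sorted with cumulative weight:
  y=1 (Southcross, w=90) cum 90
  y=2 (Northgate, w=100) cum 190  ← median
  y=4 (Eastvale, w=60) cum 250
  y=10 (Westmoor, w=30) cum 280
⇒ y* = 2

(5, 2)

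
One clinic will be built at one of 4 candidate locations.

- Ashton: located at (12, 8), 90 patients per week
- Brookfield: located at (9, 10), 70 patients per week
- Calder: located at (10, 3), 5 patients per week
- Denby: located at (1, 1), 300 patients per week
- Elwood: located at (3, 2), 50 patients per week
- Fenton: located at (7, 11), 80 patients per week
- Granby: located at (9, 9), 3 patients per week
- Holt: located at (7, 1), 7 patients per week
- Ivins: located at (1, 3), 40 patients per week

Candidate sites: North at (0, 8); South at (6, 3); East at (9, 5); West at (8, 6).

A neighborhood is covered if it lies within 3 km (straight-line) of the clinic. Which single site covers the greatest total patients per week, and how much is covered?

Coverage radius r = 3 km; a point is covered iff (Δx)²+(Δy)² ≤ 3² = 9.
  North (0, 8): covers {none} → 0
  South (6, 3): covers {Holt} → 7
  East (9, 5): covers {Calder} → 5
  West (8, 6): covers {none} → 0
Maximum coverage at South: 7 patients per week.

South, covering 7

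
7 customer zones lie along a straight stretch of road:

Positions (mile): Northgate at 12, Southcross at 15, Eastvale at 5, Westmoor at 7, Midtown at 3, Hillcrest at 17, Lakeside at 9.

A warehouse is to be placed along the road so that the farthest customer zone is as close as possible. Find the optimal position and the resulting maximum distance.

The 1-center on a line is the midpoint of the two extreme points: leftmost at 3, rightmost at 17.
Optimal location = (3 + 17)/2 = 10; maximum distance = (17 − 3)/2 = 7.

location 10, max distance 7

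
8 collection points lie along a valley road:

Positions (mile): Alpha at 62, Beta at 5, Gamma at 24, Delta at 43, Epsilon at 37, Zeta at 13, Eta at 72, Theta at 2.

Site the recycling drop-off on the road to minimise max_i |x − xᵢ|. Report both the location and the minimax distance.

The 1-center on a line is the midpoint of the two extreme points: leftmost at 2, rightmost at 72.
Optimal location = (2 + 72)/2 = 37; maximum distance = (72 − 2)/2 = 35.

location 37, max distance 35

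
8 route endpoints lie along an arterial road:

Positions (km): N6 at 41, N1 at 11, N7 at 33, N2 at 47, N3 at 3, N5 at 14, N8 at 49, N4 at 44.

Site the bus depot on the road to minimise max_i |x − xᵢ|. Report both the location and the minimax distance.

The 1-center on a line is the midpoint of the two extreme points: leftmost at 3, rightmost at 49.
Optimal location = (3 + 49)/2 = 26; maximum distance = (49 − 3)/2 = 23.

location 26, max distance 23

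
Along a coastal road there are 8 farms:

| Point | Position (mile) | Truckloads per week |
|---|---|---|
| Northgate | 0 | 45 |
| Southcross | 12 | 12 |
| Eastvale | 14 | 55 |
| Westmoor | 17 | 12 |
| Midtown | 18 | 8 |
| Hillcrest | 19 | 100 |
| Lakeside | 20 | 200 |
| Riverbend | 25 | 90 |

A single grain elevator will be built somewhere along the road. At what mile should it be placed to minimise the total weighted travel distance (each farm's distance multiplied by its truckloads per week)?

x = 20

For a sum of weighted absolute distances on a line, the optimum is the weighted median (not the mean). Total weight W = 522; half-weight = 261.
Sort by position and accumulate weight:
  mile 0 (Northgate, w=45) → cum 45
  mile 12 (Southcross, w=12) → cum 57
  mile 14 (Eastvale, w=55) → cum 112
  mile 17 (Westmoor, w=12) → cum 124
  mile 18 (Midtown, w=8) → cum 132
  mile 19 (Hillcrest, w=100) → cum 232
  mile 20 (Lakeside, w=200) → cum 432  ≥ 261 → median here
  mile 25 (Riverbend, w=90) → cum 522
Optimal location: mile 20.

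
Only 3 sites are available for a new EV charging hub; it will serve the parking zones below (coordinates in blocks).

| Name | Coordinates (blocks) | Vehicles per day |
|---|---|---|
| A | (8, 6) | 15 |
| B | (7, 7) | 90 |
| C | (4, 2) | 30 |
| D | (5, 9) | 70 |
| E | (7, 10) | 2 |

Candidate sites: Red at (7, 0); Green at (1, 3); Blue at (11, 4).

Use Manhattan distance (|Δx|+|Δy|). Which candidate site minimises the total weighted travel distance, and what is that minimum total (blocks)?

Total weighted distance at each candidate:
  Red (7, 0): total = 1675
  Green (1, 3): total = 1896
  Blue (11, 4): total = 1765
Minimum is at Red with total 1675 blocks.

Red, total 1675 blocks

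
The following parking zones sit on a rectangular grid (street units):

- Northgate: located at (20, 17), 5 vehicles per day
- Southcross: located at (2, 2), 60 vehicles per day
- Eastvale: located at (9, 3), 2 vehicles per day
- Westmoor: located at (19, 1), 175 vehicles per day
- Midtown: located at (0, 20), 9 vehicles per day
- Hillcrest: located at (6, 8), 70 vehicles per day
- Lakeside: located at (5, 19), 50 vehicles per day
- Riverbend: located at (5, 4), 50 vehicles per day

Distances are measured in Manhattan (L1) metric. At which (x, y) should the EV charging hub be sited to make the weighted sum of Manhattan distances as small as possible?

(6, 2)

Manhattan distance separates: Σwᵢ(|x−xᵢ|+|y−yᵢ|) = Σwᵢ|x−xᵢ| + Σwᵢ|y−yᵢ|, so x and y are optimised independently as 1-D weighted medians.
Total weight W = 421; half = 210.5.
x-coordinate, sorted with cumulative weight:
  x=0 (Midtown, w=9) cum 9
  x=2 (Southcross, w=60) cum 69
  x=5 (Lakeside, w=50) cum 119
  x=5 (Riverbend, w=50) cum 169
  x=6 (Hillcrest, w=70) cum 239  ← median
  x=9 (Eastvale, w=2) cum 241
  x=19 (Westmoor, w=175) cum 416
  x=20 (Northgate, w=5) cum 421
⇒ x* = 6
y-coordinate, sorted with cumulative weight:
  y=1 (Westmoor, w=175) cum 175
  y=2 (Southcross, w=60) cum 235  ← median
  y=3 (Eastvale, w=2) cum 237
  y=4 (Riverbend, w=50) cum 287
  y=8 (Hillcrest, w=70) cum 357
  y=17 (Northgate, w=5) cum 362
  y=19 (Lakeside, w=50) cum 412
  y=20 (Midtown, w=9) cum 421
⇒ y* = 2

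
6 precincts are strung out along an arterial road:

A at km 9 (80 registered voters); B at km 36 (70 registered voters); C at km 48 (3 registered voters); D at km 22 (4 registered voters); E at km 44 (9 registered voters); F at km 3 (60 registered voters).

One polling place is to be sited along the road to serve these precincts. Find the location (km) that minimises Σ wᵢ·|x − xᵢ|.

For a sum of weighted absolute distances on a line, the optimum is the weighted median (not the mean). Total weight W = 226; half-weight = 113.
Sort by position and accumulate weight:
  km 3 (F, w=60) → cum 60
  km 9 (A, w=80) → cum 140  ≥ 113 → median here
  km 22 (D, w=4) → cum 144
  km 36 (B, w=70) → cum 214
  km 44 (E, w=9) → cum 223
  km 48 (C, w=3) → cum 226
Optimal location: km 9.

x = 9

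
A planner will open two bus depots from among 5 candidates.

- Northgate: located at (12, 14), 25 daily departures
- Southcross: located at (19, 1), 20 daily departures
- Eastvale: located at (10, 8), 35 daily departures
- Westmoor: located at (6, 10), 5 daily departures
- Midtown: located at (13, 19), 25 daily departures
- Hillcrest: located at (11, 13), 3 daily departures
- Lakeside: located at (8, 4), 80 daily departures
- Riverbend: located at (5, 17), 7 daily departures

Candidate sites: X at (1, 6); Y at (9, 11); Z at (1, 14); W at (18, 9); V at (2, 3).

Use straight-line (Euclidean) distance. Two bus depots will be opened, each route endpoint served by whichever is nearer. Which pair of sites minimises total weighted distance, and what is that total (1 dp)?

{Y, W}, total 1242.1

Evaluate every pair (each demand assigned to the nearer of the two):
  {Y, W}: total = 1242.1
  {Y, V}: total = 1284.6
  {Y, Z}: total = 1348.2
  {X, Y}: total = 1363.7
  {W, V}: total = 1569.5
  {X, W}: total = 1638.7
  {Z, V}: total = 1856.3
  {Z, W}: total = 1903.8
  {X, Z}: total = 1975.9
  {X, V}: total = 2084.6
Best pair: {Y, W} with total 1242.1.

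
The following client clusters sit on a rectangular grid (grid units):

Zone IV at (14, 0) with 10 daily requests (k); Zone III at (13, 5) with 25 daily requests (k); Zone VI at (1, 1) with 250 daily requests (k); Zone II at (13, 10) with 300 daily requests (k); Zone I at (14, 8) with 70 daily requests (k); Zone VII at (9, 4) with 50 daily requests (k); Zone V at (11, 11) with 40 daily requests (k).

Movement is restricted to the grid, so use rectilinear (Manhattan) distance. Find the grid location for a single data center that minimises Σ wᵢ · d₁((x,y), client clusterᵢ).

Manhattan distance separates: Σwᵢ(|x−xᵢ|+|y−yᵢ|) = Σwᵢ|x−xᵢ| + Σwᵢ|y−yᵢ|, so x and y are optimised independently as 1-D weighted medians.
Total weight W = 745; half = 372.5.
x-coordinate, sorted with cumulative weight:
  x=1 (Zone VI, w=250) cum 250
  x=9 (Zone VII, w=50) cum 300
  x=11 (Zone V, w=40) cum 340
  x=13 (Zone III, w=25) cum 365
  x=13 (Zone II, w=300) cum 665  ← median
  x=14 (Zone IV, w=10) cum 675
  x=14 (Zone I, w=70) cum 745
⇒ x* = 13
y-coordinate, sorted with cumulative weight:
  y=0 (Zone IV, w=10) cum 10
  y=1 (Zone VI, w=250) cum 260
  y=4 (Zone VII, w=50) cum 310
  y=5 (Zone III, w=25) cum 335
  y=8 (Zone I, w=70) cum 405  ← median
  y=10 (Zone II, w=300) cum 705
  y=11 (Zone V, w=40) cum 745
⇒ y* = 8

(13, 8)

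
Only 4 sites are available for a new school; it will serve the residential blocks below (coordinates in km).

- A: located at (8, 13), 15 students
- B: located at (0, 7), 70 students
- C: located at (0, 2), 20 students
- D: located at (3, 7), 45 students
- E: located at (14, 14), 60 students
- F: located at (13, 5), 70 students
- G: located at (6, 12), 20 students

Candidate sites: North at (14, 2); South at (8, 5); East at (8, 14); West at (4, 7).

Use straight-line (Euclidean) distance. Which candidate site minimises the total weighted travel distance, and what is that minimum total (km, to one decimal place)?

West, total 2046.7 km

Total weighted distance at each candidate:
  North (14, 2): total = 3249.8
  South (8, 5): total = 2255.0
  East (8, 14): total = 2571.9
  West (4, 7): total = 2046.7
Minimum is at West with total 2046.7 km.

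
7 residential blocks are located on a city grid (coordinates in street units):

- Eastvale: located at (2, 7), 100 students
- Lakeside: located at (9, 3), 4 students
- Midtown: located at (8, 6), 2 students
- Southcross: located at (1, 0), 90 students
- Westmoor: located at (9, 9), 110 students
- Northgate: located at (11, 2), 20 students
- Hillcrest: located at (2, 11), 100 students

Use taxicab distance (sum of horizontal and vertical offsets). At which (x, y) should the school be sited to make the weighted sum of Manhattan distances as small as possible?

Manhattan distance separates: Σwᵢ(|x−xᵢ|+|y−yᵢ|) = Σwᵢ|x−xᵢ| + Σwᵢ|y−yᵢ|, so x and y are optimised independently as 1-D weighted medians.
Total weight W = 426; half = 213.
x-coordinate, sorted with cumulative weight:
  x=1 (Southcross, w=90) cum 90
  x=2 (Eastvale, w=100) cum 190
  x=2 (Hillcrest, w=100) cum 290  ← median
  x=8 (Midtown, w=2) cum 292
  x=9 (Lakeside, w=4) cum 296
  x=9 (Westmoor, w=110) cum 406
  x=11 (Northgate, w=20) cum 426
⇒ x* = 2
y-coordinate, sorted with cumulative weight:
  y=0 (Southcross, w=90) cum 90
  y=2 (Northgate, w=20) cum 110
  y=3 (Lakeside, w=4) cum 114
  y=6 (Midtown, w=2) cum 116
  y=7 (Eastvale, w=100) cum 216  ← median
  y=9 (Westmoor, w=110) cum 326
  y=11 (Hillcrest, w=100) cum 426
⇒ y* = 7

(2, 7)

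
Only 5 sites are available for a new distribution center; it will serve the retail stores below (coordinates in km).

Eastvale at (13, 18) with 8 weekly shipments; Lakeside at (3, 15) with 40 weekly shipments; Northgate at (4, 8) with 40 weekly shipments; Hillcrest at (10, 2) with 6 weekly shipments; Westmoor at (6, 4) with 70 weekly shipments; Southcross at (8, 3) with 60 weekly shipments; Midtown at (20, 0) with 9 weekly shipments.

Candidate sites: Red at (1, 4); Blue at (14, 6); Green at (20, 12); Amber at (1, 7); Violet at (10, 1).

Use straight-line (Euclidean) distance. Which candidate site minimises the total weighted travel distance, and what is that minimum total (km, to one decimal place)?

Total weighted distance at each candidate:
  Red (1, 4): total = 1799.1
  Blue (14, 6): total = 2162.8
  Green (20, 12): total = 3645.5
  Amber (1, 7): total = 1722.5
  Violet (10, 1): total = 1749.1
Minimum is at Amber with total 1722.5 km.

Amber, total 1722.5 km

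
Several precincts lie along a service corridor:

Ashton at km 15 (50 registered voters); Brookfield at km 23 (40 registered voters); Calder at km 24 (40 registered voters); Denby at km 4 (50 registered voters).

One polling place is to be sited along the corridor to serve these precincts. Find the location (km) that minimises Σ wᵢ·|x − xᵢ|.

x = 15

For a sum of weighted absolute distances on a line, the optimum is the weighted median (not the mean). Total weight W = 180; half-weight = 90.
Sort by position and accumulate weight:
  km 4 (Denby, w=50) → cum 50
  km 15 (Ashton, w=50) → cum 100  ≥ 90 → median here
  km 23 (Brookfield, w=40) → cum 140
  km 24 (Calder, w=40) → cum 180
Optimal location: km 15.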